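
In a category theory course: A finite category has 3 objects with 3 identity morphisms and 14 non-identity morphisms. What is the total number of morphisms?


Each object has an identity morphism, giving 3 identities.
Adding the 14 non-identity morphisms:
Total = 3 + 14 = 17

17


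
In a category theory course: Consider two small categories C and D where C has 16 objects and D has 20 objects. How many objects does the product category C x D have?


The product category C x D has objects that are pairs (c, d).
Number of pairs = |Ob(C)| * |Ob(D)| = 16 * 20 = 320

320


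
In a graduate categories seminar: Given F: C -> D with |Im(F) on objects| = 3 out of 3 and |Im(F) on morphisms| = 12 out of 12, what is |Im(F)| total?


The image of F consists of distinct objects and distinct morphisms.
|Im(F)| on objects = 3
|Im(F)| on morphisms = 12
Total image cardinality = 3 + 12 = 15

15


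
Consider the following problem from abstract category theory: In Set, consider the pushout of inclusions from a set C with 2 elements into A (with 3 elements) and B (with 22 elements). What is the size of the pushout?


The pushout A +_C B identifies the images of C in A and B.
|A +_C B| = |A| + |B| - |C| (for injections).
= 3 + 22 - 2 = 23

23


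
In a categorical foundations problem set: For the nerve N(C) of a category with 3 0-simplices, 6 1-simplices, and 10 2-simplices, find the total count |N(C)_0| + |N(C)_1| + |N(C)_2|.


The 2-skeleton of the nerve N(C) consists of simplices in dimensions 0, 1, 2:
  |N(C)_0| = 3 (objects)
  |N(C)_1| = 6 (morphisms)
  |N(C)_2| = 10 (composable pairs)
Total = 3 + 6 + 10 = 19

19


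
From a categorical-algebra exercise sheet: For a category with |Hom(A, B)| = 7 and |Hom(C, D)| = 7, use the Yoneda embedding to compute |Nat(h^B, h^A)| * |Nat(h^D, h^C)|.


By the Yoneda lemma, Nat(h^B, h^A) is isomorphic to Hom(A, B),
so |Nat(h^B, h^A)| = |Hom(A, B)| and |Nat(h^D, h^C)| = |Hom(C, D)|.
|Hom(A, B)| = 7, |Hom(C, D)| = 7.
|Nat(h^B, h^A) x Nat(h^D, h^C)| = 7 * 7 = 49

49


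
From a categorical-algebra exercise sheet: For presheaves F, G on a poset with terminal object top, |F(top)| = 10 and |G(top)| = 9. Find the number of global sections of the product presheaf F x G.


Global sections of a presheaf on a poset with terminal top satisfy
Gamma(H) ~ H(top). Presheaves admit pointwise products, so
(F x G)(top) = F(top) x G(top) (Cartesian product).
|Gamma(F x G)| = |F(top)| * |G(top)| = 10 * 9 = 90.

90


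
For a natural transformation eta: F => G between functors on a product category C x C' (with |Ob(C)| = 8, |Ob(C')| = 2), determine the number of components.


A natural transformation eta: F => G assigns one component morphism per
object of the domain category.
The domain is the product category C x C', so
|Ob(C x C')| = |Ob(C)| * |Ob(C')| = 8 * 2 = 16.
Therefore eta has 16 component morphisms.

16


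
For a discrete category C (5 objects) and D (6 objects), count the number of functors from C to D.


A functor from a discrete category C to D is determined by
where each object maps. Each of the 5 objects of C can map
to any of the 6 objects of D independently.
Number of functors = 6^5 = 7776

7776


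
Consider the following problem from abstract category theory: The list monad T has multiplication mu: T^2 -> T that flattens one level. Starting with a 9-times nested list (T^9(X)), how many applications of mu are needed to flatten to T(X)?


Each application of mu: T^2 -> T removes one layer of nesting.
Starting at depth 9 (i.e., T^9(X)), we need to reach T(X).
Number of mu applications = 9 - 1 = 8

8


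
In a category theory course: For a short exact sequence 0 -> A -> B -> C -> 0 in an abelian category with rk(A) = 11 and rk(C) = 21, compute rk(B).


For a short exact sequence 0 -> A -> B -> C -> 0,
rank is additive: rank(B) = rank(A) + rank(C).
rank(B) = 11 + 21 = 32

32


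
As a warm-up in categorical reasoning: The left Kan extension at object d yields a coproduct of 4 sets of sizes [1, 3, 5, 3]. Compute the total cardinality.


Pointwise, the left Kan extension (Lan_F H)(d) is the colimit, indexed
by the comma category (F downarrow d), of H composed with the
projection (F downarrow d) -> C. Here that colimit is given
as a coproduct (disjoint union) of sets, so its cardinality is the
sum of the sizes of the summands.
Coproduct of sets with sizes: 1 + 3 + 5 + 3
= 12

12


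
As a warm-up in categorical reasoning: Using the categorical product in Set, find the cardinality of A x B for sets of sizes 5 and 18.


In Set, the product A x B is the Cartesian product.
By the universal property, |A x B| = |A| * |B|.
|A x B| = 5 * 18 = 90

90


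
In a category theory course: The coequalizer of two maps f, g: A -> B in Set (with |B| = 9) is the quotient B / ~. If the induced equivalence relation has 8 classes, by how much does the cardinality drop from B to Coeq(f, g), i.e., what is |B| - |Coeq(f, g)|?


The coequalizer Coeq(f, g) = B / ~ has one element per equivalence class.
|B| = 9, |Coeq(f, g)| = 8.
|B| - |Coeq(f, g)| = 9 - 8 = 1.

1


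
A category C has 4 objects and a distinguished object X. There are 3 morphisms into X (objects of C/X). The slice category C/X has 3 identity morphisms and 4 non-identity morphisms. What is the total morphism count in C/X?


In the slice category C/X, objects are morphisms to X.
Identity morphisms: 3 (one per object of C/X).
Non-identity morphisms: 4.
Total = 3 + 4 = 7

7


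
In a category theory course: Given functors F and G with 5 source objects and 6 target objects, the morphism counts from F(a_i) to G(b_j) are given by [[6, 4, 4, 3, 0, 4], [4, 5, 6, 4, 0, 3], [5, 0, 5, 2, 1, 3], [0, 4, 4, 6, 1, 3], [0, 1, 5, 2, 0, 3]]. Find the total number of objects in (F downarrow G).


Objects of (F downarrow G) are triples (a, b, h: F(a)->G(b)).
The count equals the sum of all entries in the hom-matrix.
sum(row 0) = 21
sum(row 1) = 22
sum(row 2) = 16
sum(row 3) = 18
sum(row 4) = 11
Grand total = 88

88


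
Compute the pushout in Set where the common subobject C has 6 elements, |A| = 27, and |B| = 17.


The pushout A +_C B identifies the images of C in A and B.
|A +_C B| = |A| + |B| - |C| (for injections).
= 27 + 17 - 6 = 38

38


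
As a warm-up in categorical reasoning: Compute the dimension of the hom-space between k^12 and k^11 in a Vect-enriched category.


In Vect-enriched categories, Hom(k^n, k^m) is the space of m x n matrices.
dim(Hom(k^12, k^11)) = 11 * 12 = 132

132


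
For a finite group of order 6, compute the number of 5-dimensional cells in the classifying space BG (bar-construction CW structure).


In the bar-construction CW model of BG, the n-cells are indexed by
n-tuples [g_1|...|g_n] of non-identity elements of G (degenerate
simplices with some g_i = e do not contribute cells), so there are
(|G| - 1)^n n-cells.
For dim = 5 with |G| = 6:
cells = (6 - 1)^5 = 5^5 = 3125

3125


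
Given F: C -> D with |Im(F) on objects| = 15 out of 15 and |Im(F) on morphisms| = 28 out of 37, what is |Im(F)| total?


The image of F consists of distinct objects and distinct morphisms.
|Im(F)| on objects = 15
|Im(F)| on morphisms = 28
Total image cardinality = 15 + 28 = 43

43


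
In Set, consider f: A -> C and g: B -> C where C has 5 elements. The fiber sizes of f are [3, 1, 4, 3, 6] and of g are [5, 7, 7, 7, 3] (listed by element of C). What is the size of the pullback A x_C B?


The pullback A x_C B consists of pairs (a, b) with f(a) = g(b).
For each element c in C, the fiber product has |f^-1(c)| * |g^-1(c)| elements.
Summing over C: 3 * 5 + 1 * 7 + 4 * 7 + 3 * 7 + 6 * 3
= 15 + 7 + 28 + 21 + 18 = 89

89


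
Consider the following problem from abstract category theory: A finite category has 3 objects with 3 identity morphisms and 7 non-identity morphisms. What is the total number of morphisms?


Each object has an identity morphism, giving 3 identities.
Adding the 7 non-identity morphisms:
Total = 3 + 7 = 10

10


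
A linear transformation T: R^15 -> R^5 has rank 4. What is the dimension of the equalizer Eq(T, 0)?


The equalizer of f and the zero map is ker(f).
By the rank-nullity theorem: dim(ker(f)) = dim(domain) - rank(f).
dim(ker(f)) = 15 - 4 = 11

11


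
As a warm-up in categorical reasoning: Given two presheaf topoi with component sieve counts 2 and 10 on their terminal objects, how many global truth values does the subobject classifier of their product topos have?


In a product of presheaf topoi E_1 x E_2, the subobject classifier
is Omega = Omega_1 x Omega_2 (componentwise), so
|Omega(top)| = |Omega_1(top_1)| * |Omega_2(top_2)|.
= 2 * 10 = 20.

20


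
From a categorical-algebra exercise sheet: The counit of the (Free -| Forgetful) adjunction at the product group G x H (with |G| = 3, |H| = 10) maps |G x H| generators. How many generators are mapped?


The counit epsilon_K: F(U(K)) -> K of the Free-Forgetful adjunction
maps |K| generators of F(U(K)) into K. For K = G x H (the product group),
|G x H| = |G| * |H|.
Total generators mapped = 3 * 10 = 30.

30


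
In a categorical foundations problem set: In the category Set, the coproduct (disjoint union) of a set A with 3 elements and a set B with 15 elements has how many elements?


In Set, the coproduct A + B is the disjoint union.
|A + B| = |A| + |B| = 3 + 15 = 18

18


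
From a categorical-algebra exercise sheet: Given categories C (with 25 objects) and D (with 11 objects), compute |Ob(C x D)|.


The product category C x D has objects that are pairs (c, d).
Number of pairs = |Ob(C)| * |Ob(D)| = 25 * 11 = 275

275


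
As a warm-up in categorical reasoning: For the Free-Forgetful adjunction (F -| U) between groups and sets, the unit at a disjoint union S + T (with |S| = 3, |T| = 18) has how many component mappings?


The unit eta_X: X -> U(F(X)) of the Free-Forgetful adjunction
maps each element of X to a generator of F(X). For X = S + T (disjoint
union in Set), |S + T| = |S| + |T|.
Total mappings = 3 + 18 = 21.

21


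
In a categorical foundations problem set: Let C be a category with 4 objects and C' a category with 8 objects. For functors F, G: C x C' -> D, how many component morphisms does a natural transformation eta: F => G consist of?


A natural transformation eta: F => G assigns one component morphism per
object of the domain category.
The domain is the product category C x C', so
|Ob(C x C')| = |Ob(C)| * |Ob(C')| = 4 * 8 = 32.
Therefore eta has 32 component morphisms.

32


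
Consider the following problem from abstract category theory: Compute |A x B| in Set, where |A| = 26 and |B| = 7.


In Set, the product A x B is the Cartesian product.
By the universal property, |A x B| = |A| * |B|.
|A x B| = 26 * 7 = 182

182


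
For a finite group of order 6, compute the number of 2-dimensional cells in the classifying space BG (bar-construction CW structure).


In the bar-construction CW model of BG, the n-cells are indexed by
n-tuples [g_1|...|g_n] of non-identity elements of G (degenerate
simplices with some g_i = e do not contribute cells), so there are
(|G| - 1)^n n-cells.
For dim = 2 with |G| = 6:
cells = (6 - 1)^2 = 5^2 = 25

25


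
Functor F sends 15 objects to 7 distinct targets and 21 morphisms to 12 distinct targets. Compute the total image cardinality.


The image of F consists of distinct objects and distinct morphisms.
|Im(F)| on objects = 7
|Im(F)| on morphisms = 12
Total image cardinality = 7 + 12 = 19

19


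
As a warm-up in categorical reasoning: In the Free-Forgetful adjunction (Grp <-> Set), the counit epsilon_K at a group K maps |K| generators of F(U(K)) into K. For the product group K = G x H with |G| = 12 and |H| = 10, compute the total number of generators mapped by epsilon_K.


The counit epsilon_K: F(U(K)) -> K of the Free-Forgetful adjunction
maps |K| generators of F(U(K)) into K. For K = G x H (the product group),
|G x H| = |G| * |H|.
Total generators mapped = 12 * 10 = 120.

120


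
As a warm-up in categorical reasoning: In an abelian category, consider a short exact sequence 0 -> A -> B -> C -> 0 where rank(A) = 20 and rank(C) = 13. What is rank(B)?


For a short exact sequence 0 -> A -> B -> C -> 0,
rank is additive: rank(B) = rank(A) + rank(C).
rank(B) = 20 + 13 = 33

33


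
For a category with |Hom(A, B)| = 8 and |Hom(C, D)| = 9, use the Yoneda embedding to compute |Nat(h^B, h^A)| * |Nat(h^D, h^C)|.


By the Yoneda lemma, Nat(h^B, h^A) is isomorphic to Hom(A, B),
so |Nat(h^B, h^A)| = |Hom(A, B)| and |Nat(h^D, h^C)| = |Hom(C, D)|.
|Hom(A, B)| = 8, |Hom(C, D)| = 9.
|Nat(h^B, h^A) x Nat(h^D, h^C)| = 8 * 9 = 72

72


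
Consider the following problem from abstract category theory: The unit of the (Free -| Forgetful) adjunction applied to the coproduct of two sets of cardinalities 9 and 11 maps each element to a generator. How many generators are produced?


The unit eta_X: X -> U(F(X)) of the Free-Forgetful adjunction
maps each element of X to a generator of F(X). For X = S + T (disjoint
union in Set), |S + T| = |S| + |T|.
Total mappings = 9 + 11 = 20.

20


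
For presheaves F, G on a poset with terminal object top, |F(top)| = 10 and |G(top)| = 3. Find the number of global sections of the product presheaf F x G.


Global sections of a presheaf on a poset with terminal top satisfy
Gamma(H) ~ H(top). Presheaves admit pointwise products, so
(F x G)(top) = F(top) x G(top) (Cartesian product).
|Gamma(F x G)| = |F(top)| * |G(top)| = 10 * 3 = 30.

30


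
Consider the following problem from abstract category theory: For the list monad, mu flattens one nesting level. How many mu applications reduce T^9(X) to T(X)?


Each application of mu: T^2 -> T removes one layer of nesting.
Starting at depth 9 (i.e., T^9(X)), we need to reach T(X).
Number of mu applications = 9 - 1 = 8

8


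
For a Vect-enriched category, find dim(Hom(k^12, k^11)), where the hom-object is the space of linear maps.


In Vect-enriched categories, Hom(k^n, k^m) is the space of m x n matrices.
dim(Hom(k^12, k^11)) = 11 * 12 = 132

132


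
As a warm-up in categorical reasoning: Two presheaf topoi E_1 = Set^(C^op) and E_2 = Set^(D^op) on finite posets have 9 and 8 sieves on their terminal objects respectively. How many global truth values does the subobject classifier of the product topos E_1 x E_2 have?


In a product of presheaf topoi E_1 x E_2, the subobject classifier
is Omega = Omega_1 x Omega_2 (componentwise), so
|Omega(top)| = |Omega_1(top_1)| * |Omega_2(top_2)|.
= 9 * 8 = 72.

72


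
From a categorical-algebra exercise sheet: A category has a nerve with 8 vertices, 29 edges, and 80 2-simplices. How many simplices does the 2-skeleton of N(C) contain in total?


The 2-skeleton of the nerve N(C) consists of simplices in dimensions 0, 1, 2:
  |N(C)_0| = 8 (objects)
  |N(C)_1| = 29 (morphisms)
  |N(C)_2| = 80 (composable pairs)
Total = 8 + 29 + 80 = 117

117


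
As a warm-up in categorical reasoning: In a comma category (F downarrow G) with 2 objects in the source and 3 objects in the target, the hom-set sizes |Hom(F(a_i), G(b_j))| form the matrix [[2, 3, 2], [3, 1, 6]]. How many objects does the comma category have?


Objects of (F downarrow G) are triples (a, b, h: F(a)->G(b)).
The count equals the sum of all entries in the hom-matrix.
sum(row 0) = 7
sum(row 1) = 10
Grand total = 17

17


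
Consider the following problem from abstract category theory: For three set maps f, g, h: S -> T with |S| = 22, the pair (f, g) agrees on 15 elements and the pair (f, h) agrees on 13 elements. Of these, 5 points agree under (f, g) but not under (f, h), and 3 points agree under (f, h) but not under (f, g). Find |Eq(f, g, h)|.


Eq(f, g, h) is the triple-agreement set: points in S where all three
maps take the same value. Using inclusion-exclusion on the pairwise data:
Pair (f, g) agrees on 15 points; pair (f, h) on 13 points.
Points agreeing under (f, g) but not (f, h) = 5; under (f, h) but not (f, g) = 3.
Triple-agreement = agreement-in-(f, g) minus points that agree under (f, g) but not (f, h):
|Eq(f, g, h)| = 15 - 5 = 10
(cross-check via (f, h): 13 - 3 = 10.)

10


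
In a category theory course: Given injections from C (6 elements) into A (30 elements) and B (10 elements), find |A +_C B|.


The pushout A +_C B identifies the images of C in A and B.
|A +_C B| = |A| + |B| - |C| (for injections).
= 30 + 10 - 6 = 34

34


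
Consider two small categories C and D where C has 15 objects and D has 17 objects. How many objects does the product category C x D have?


The product category C x D has objects that are pairs (c, d).
Number of pairs = |Ob(C)| * |Ob(D)| = 15 * 17 = 255

255


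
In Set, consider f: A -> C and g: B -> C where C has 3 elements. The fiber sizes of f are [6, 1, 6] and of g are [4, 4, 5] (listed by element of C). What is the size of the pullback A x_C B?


The pullback A x_C B consists of pairs (a, b) with f(a) = g(b).
For each element c in C, the fiber product has |f^-1(c)| * |g^-1(c)| elements.
Summing over C: 6 * 4 + 1 * 4 + 6 * 5
= 24 + 4 + 30 = 58

58


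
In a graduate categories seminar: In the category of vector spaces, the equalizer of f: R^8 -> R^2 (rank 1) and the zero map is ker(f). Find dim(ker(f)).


The equalizer of f and the zero map is ker(f).
By the rank-nullity theorem: dim(ker(f)) = dim(domain) - rank(f).
dim(ker(f)) = 8 - 1 = 7

7


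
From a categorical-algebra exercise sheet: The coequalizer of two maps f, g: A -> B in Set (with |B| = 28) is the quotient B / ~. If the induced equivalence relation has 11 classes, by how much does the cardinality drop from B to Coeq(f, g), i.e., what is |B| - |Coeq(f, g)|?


The coequalizer Coeq(f, g) = B / ~ has one element per equivalence class.
|B| = 28, |Coeq(f, g)| = 11.
|B| - |Coeq(f, g)| = 28 - 11 = 17.

17


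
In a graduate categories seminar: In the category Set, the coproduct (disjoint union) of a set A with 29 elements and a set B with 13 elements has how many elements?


In Set, the coproduct A + B is the disjoint union.
|A + B| = |A| + |B| = 29 + 13 = 42

42


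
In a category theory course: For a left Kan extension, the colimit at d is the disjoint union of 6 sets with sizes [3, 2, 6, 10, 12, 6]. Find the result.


Pointwise, the left Kan extension (Lan_F H)(d) is the colimit, indexed
by the comma category (F downarrow d), of H composed with the
projection (F downarrow d) -> C. Here that colimit is given
as a coproduct (disjoint union) of sets, so its cardinality is the
sum of the sizes of the summands.
Coproduct of sets with sizes: 3 + 2 + 6 + 10 + 12 + 6
= 39

39


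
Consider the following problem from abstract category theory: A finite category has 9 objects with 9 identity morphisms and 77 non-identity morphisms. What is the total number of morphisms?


Each object has an identity morphism, giving 9 identities.
Adding the 77 non-identity morphisms:
Total = 9 + 77 = 86

86


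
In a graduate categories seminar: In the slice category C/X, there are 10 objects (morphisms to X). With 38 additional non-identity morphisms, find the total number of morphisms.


In the slice category C/X, objects are morphisms to X.
Identity morphisms: 10 (one per object of C/X).
Non-identity morphisms: 38.
Total = 10 + 38 = 48

48


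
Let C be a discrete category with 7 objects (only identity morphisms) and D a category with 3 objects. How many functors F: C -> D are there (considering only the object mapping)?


A functor from a discrete category C to D is determined by
where each object maps. Each of the 7 objects of C can map
to any of the 3 objects of D independently.
Number of functors = 3^7 = 2187

2187


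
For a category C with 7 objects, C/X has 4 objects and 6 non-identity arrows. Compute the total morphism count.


In the slice category C/X, objects are morphisms to X.
Identity morphisms: 4 (one per object of C/X).
Non-identity morphisms: 6.
Total = 4 + 6 = 10

10


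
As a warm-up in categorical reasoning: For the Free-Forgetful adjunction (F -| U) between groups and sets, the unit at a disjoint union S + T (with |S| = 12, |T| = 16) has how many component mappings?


The unit eta_X: X -> U(F(X)) of the Free-Forgetful adjunction
maps each element of X to a generator of F(X). For X = S + T (disjoint
union in Set), |S + T| = |S| + |T|.
Total mappings = 12 + 16 = 28.

28


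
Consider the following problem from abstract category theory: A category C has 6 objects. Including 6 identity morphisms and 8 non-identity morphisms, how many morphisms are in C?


Each object has an identity morphism, giving 6 identities.
Adding the 8 non-identity morphisms:
Total = 6 + 8 = 14

14


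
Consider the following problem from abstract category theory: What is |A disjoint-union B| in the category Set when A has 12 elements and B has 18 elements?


In Set, the coproduct A + B is the disjoint union.
|A + B| = |A| + |B| = 12 + 18 = 30

30


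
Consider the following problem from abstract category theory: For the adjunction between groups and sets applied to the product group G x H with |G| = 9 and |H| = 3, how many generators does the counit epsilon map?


The counit epsilon_K: F(U(K)) -> K of the Free-Forgetful adjunction
maps |K| generators of F(U(K)) into K. For K = G x H (the product group),
|G x H| = |G| * |H|.
Total generators mapped = 9 * 3 = 27.

27


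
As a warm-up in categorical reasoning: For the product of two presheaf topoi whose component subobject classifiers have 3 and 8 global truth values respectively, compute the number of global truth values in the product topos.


In a product of presheaf topoi E_1 x E_2, the subobject classifier
is Omega = Omega_1 x Omega_2 (componentwise), so
|Omega(top)| = |Omega_1(top_1)| * |Omega_2(top_2)|.
= 3 * 8 = 24.

24


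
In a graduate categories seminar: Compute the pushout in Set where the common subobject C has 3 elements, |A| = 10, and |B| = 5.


The pushout A +_C B identifies the images of C in A and B.
|A +_C B| = |A| + |B| - |C| (for injections).
= 10 + 5 - 3 = 12

12


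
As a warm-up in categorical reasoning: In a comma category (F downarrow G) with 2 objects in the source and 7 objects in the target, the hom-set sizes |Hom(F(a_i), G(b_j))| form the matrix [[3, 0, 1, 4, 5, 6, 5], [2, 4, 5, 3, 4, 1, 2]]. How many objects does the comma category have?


Objects of (F downarrow G) are triples (a, b, h: F(a)->G(b)).
The count equals the sum of all entries in the hom-matrix.
sum(row 0) = 24
sum(row 1) = 21
Grand total = 45

45


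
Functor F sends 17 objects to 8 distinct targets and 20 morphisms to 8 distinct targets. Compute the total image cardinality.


The image of F consists of distinct objects and distinct morphisms.
|Im(F)| on objects = 8
|Im(F)| on morphisms = 8
Total image cardinality = 8 + 8 = 16

16


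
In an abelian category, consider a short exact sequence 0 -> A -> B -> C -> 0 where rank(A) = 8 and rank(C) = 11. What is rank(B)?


For a short exact sequence 0 -> A -> B -> C -> 0,
rank is additive: rank(B) = rank(A) + rank(C).
rank(B) = 8 + 11 = 19

19


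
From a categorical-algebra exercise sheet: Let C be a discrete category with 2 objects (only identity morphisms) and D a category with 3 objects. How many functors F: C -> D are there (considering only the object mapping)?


A functor from a discrete category C to D is determined by
where each object maps. Each of the 2 objects of C can map
to any of the 3 objects of D independently.
Number of functors = 3^2 = 9

9


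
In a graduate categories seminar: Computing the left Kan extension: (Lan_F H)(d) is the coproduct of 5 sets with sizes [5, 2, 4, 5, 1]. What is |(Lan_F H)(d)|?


Pointwise, the left Kan extension (Lan_F H)(d) is the colimit, indexed
by the comma category (F downarrow d), of H composed with the
projection (F downarrow d) -> C. Here that colimit is given
as a coproduct (disjoint union) of sets, so its cardinality is the
sum of the sizes of the summands.
Coproduct of sets with sizes: 5 + 2 + 4 + 5 + 1
= 17

17


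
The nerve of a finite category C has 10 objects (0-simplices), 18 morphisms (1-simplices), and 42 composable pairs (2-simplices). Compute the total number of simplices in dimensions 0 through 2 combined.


The 2-skeleton of the nerve N(C) consists of simplices in dimensions 0, 1, 2:
  |N(C)_0| = 10 (objects)
  |N(C)_1| = 18 (morphisms)
  |N(C)_2| = 42 (composable pairs)
Total = 10 + 18 + 42 = 70

70


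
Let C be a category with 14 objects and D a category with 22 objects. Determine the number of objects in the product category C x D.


The product category C x D has objects that are pairs (c, d).
Number of pairs = |Ob(C)| * |Ob(D)| = 14 * 22 = 308

308


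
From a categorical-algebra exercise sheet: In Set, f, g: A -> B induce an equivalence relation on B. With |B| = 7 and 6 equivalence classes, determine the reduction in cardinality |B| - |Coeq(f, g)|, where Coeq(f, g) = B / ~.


The coequalizer Coeq(f, g) = B / ~ has one element per equivalence class.
|B| = 7, |Coeq(f, g)| = 6.
|B| - |Coeq(f, g)| = 7 - 6 = 1.

1


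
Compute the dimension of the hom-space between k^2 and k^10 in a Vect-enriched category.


In Vect-enriched categories, Hom(k^n, k^m) is the space of m x n matrices.
dim(Hom(k^2, k^10)) = 10 * 2 = 20

20


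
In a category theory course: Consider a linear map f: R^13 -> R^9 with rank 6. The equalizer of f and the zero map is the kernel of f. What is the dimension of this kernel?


The equalizer of f and the zero map is ker(f).
By the rank-nullity theorem: dim(ker(f)) = dim(domain) - rank(f).
dim(ker(f)) = 13 - 6 = 7

7


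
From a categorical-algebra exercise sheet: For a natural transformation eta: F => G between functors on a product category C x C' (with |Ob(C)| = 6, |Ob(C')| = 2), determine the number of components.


A natural transformation eta: F => G assigns one component morphism per
object of the domain category.
The domain is the product category C x C', so
|Ob(C x C')| = |Ob(C)| * |Ob(C')| = 6 * 2 = 12.
Therefore eta has 12 component morphisms.

12


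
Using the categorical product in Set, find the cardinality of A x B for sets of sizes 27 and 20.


In Set, the product A x B is the Cartesian product.
By the universal property, |A x B| = |A| * |B|.
|A x B| = 27 * 20 = 540

540


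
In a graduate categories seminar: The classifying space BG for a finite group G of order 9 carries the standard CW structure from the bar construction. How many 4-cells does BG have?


In the bar-construction CW model of BG, the n-cells are indexed by
n-tuples [g_1|...|g_n] of non-identity elements of G (degenerate
simplices with some g_i = e do not contribute cells), so there are
(|G| - 1)^n n-cells.
For dim = 4 with |G| = 9:
cells = (9 - 1)^4 = 8^4 = 4096

4096


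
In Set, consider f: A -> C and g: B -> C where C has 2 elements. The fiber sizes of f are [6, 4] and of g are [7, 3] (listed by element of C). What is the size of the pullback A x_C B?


The pullback A x_C B consists of pairs (a, b) with f(a) = g(b).
For each element c in C, the fiber product has |f^-1(c)| * |g^-1(c)| elements.
Summing over C: 6 * 7 + 4 * 3
= 42 + 12 = 54

54


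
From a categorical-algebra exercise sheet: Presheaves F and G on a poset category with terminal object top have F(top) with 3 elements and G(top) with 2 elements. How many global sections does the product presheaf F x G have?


Global sections of a presheaf on a poset with terminal top satisfy
Gamma(H) ~ H(top). Presheaves admit pointwise products, so
(F x G)(top) = F(top) x G(top) (Cartesian product).
|Gamma(F x G)| = |F(top)| * |G(top)| = 3 * 2 = 6.

6


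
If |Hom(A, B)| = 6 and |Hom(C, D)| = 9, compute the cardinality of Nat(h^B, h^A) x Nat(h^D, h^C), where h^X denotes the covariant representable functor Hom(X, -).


By the Yoneda lemma, Nat(h^B, h^A) is isomorphic to Hom(A, B),
so |Nat(h^B, h^A)| = |Hom(A, B)| and |Nat(h^D, h^C)| = |Hom(C, D)|.
|Hom(A, B)| = 6, |Hom(C, D)| = 9.
|Nat(h^B, h^A) x Nat(h^D, h^C)| = 6 * 9 = 54

54


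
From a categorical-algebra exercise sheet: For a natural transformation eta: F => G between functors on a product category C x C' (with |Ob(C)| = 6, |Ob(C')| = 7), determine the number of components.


A natural transformation eta: F => G assigns one component morphism per
object of the domain category.
The domain is the product category C x C', so
|Ob(C x C')| = |Ob(C)| * |Ob(C')| = 6 * 7 = 42.
Therefore eta has 42 component morphisms.

42


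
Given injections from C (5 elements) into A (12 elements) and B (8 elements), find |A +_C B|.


The pushout A +_C B identifies the images of C in A and B.
|A +_C B| = |A| + |B| - |C| (for injections).
= 12 + 8 - 5 = 15

15


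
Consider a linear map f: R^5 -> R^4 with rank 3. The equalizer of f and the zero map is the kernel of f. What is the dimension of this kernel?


The equalizer of f and the zero map is ker(f).
By the rank-nullity theorem: dim(ker(f)) = dim(domain) - rank(f).
dim(ker(f)) = 5 - 3 = 2

2


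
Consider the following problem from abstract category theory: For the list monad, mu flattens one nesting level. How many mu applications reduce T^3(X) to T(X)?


Each application of mu: T^2 -> T removes one layer of nesting.
Starting at depth 3 (i.e., T^3(X)), we need to reach T(X).
Number of mu applications = 3 - 1 = 2

2


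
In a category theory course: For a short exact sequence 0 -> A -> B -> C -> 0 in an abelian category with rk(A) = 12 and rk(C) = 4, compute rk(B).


For a short exact sequence 0 -> A -> B -> C -> 0,
rank is additive: rank(B) = rank(A) + rank(C).
rank(B) = 12 + 4 = 16

16


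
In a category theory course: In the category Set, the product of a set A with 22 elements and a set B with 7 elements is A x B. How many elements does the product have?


In Set, the product A x B is the Cartesian product.
By the universal property, |A x B| = |A| * |B|.
|A x B| = 22 * 7 = 154

154


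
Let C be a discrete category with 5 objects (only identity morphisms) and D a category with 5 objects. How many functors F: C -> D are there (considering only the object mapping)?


A functor from a discrete category C to D is determined by
where each object maps. Each of the 5 objects of C can map
to any of the 5 objects of D independently.
Number of functors = 5^5 = 3125

3125


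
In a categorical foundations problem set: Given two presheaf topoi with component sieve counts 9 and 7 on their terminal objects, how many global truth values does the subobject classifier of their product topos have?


In a product of presheaf topoi E_1 x E_2, the subobject classifier
is Omega = Omega_1 x Omega_2 (componentwise), so
|Omega(top)| = |Omega_1(top_1)| * |Omega_2(top_2)|.
= 9 * 7 = 63.

63


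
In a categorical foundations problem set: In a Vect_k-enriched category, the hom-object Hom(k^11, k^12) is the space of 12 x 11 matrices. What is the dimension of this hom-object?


In Vect-enriched categories, Hom(k^n, k^m) is the space of m x n matrices.
dim(Hom(k^11, k^12)) = 12 * 11 = 132

132


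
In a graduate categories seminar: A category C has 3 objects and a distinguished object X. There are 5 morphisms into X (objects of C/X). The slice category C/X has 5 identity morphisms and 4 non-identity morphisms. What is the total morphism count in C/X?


In the slice category C/X, objects are morphisms to X.
Identity morphisms: 5 (one per object of C/X).
Non-identity morphisms: 4.
Total = 5 + 4 = 9

9


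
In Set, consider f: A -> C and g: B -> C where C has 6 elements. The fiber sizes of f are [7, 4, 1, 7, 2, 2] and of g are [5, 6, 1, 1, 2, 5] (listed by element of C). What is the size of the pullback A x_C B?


The pullback A x_C B consists of pairs (a, b) with f(a) = g(b).
For each element c in C, the fiber product has |f^-1(c)| * |g^-1(c)| elements.
Summing over C: 7 * 5 + 4 * 6 + 1 * 1 + 7 * 1 + 2 * 2 + 2 * 5
= 35 + 24 + 1 + 7 + 4 + 10 = 81

81


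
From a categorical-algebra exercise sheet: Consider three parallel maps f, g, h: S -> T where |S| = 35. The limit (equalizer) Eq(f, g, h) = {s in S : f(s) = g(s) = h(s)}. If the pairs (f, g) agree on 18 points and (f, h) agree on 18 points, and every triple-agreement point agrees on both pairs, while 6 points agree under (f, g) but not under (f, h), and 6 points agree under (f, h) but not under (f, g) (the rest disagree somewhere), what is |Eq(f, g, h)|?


Eq(f, g, h) is the triple-agreement set: points in S where all three
maps take the same value. Using inclusion-exclusion on the pairwise data:
Pair (f, g) agrees on 18 points; pair (f, h) on 18 points.
Points agreeing under (f, g) but not (f, h) = 6; under (f, h) but not (f, g) = 6.
Triple-agreement = agreement-in-(f, g) minus points that agree under (f, g) but not (f, h):
|Eq(f, g, h)| = 18 - 6 = 12
(cross-check via (f, h): 18 - 6 = 12.)

12


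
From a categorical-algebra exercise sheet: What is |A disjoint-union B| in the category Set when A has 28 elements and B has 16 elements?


In Set, the coproduct A + B is the disjoint union.
|A + B| = |A| + |B| = 28 + 16 = 44

44


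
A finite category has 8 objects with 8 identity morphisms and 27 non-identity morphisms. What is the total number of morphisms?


Each object has an identity morphism, giving 8 identities.
Adding the 27 non-identity morphisms:
Total = 8 + 27 = 35

35


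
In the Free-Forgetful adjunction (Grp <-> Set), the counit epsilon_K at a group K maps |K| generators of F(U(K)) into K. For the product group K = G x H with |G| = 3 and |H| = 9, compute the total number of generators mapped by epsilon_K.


The counit epsilon_K: F(U(K)) -> K of the Free-Forgetful adjunction
maps |K| generators of F(U(K)) into K. For K = G x H (the product group),
|G x H| = |G| * |H|.
Total generators mapped = 3 * 9 = 27.

27


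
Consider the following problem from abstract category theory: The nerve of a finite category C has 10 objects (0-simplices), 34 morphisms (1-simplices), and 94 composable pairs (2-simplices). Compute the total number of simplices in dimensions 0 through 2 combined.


The 2-skeleton of the nerve N(C) consists of simplices in dimensions 0, 1, 2:
  |N(C)_0| = 10 (objects)
  |N(C)_1| = 34 (morphisms)
  |N(C)_2| = 94 (composable pairs)
Total = 10 + 34 + 94 = 138

138


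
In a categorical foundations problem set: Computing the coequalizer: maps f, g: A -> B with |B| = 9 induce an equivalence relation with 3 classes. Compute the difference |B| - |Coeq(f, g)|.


The coequalizer Coeq(f, g) = B / ~ has one element per equivalence class.
|B| = 9, |Coeq(f, g)| = 3.
|B| - |Coeq(f, g)| = 9 - 3 = 6.

6


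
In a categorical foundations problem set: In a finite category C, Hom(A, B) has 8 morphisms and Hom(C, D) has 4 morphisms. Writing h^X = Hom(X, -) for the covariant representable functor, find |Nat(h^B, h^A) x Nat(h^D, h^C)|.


By the Yoneda lemma, Nat(h^B, h^A) is isomorphic to Hom(A, B),
so |Nat(h^B, h^A)| = |Hom(A, B)| and |Nat(h^D, h^C)| = |Hom(C, D)|.
|Hom(A, B)| = 8, |Hom(C, D)| = 4.
|Nat(h^B, h^A) x Nat(h^D, h^C)| = 8 * 4 = 32

32


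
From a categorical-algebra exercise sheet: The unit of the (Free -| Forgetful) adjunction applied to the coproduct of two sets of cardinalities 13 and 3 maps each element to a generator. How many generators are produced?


The unit eta_X: X -> U(F(X)) of the Free-Forgetful adjunction
maps each element of X to a generator of F(X). For X = S + T (disjoint
union in Set), |S + T| = |S| + |T|.
Total mappings = 13 + 3 = 16.

16


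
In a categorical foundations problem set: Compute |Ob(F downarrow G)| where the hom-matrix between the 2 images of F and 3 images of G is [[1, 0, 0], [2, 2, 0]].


Objects of (F downarrow G) are triples (a, b, h: F(a)->G(b)).
The count equals the sum of all entries in the hom-matrix.
sum(row 0) = 1
sum(row 1) = 4
Grand total = 5

5


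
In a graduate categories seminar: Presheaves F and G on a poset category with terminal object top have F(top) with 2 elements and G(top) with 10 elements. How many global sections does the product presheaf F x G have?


Global sections of a presheaf on a poset with terminal top satisfy
Gamma(H) ~ H(top). Presheaves admit pointwise products, so
(F x G)(top) = F(top) x G(top) (Cartesian product).
|Gamma(F x G)| = |F(top)| * |G(top)| = 2 * 10 = 20.

20


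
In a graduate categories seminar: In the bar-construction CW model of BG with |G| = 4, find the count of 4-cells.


In the bar-construction CW model of BG, the n-cells are indexed by
n-tuples [g_1|...|g_n] of non-identity elements of G (degenerate
simplices with some g_i = e do not contribute cells), so there are
(|G| - 1)^n n-cells.
For dim = 4 with |G| = 4:
cells = (4 - 1)^4 = 3^4 = 81

81


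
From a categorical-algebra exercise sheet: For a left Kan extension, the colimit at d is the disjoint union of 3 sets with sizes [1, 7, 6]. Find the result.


Pointwise, the left Kan extension (Lan_F H)(d) is the colimit, indexed
by the comma category (F downarrow d), of H composed with the
projection (F downarrow d) -> C. Here that colimit is given
as a coproduct (disjoint union) of sets, so its cardinality is the
sum of the sizes of the summands.
Coproduct of sets with sizes: 1 + 7 + 6
= 14

14


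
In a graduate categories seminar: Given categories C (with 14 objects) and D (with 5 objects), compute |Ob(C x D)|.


The product category C x D has objects that are pairs (c, d).
Number of pairs = |Ob(C)| * |Ob(D)| = 14 * 5 = 70

70


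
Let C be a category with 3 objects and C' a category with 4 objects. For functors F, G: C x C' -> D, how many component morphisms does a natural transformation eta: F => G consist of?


A natural transformation eta: F => G assigns one component morphism per
object of the domain category.
The domain is the product category C x C', so
|Ob(C x C')| = |Ob(C)| * |Ob(C')| = 3 * 4 = 12.
Therefore eta has 12 component morphisms.

12


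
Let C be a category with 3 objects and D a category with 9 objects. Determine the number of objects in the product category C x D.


The product category C x D has objects that are pairs (c, d).
Number of pairs = |Ob(C)| * |Ob(D)| = 3 * 9 = 27

27


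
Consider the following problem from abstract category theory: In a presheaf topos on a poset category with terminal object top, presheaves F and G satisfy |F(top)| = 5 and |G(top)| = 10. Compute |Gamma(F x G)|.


Global sections of a presheaf on a poset with terminal top satisfy
Gamma(H) ~ H(top). Presheaves admit pointwise products, so
(F x G)(top) = F(top) x G(top) (Cartesian product).
|Gamma(F x G)| = |F(top)| * |G(top)| = 5 * 10 = 50.

50


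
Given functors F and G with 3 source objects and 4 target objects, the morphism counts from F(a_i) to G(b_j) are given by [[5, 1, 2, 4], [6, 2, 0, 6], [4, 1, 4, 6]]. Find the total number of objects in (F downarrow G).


Objects of (F downarrow G) are triples (a, b, h: F(a)->G(b)).
The count equals the sum of all entries in the hom-matrix.
sum(row 0) = 12
sum(row 1) = 14
sum(row 2) = 15
Grand total = 41

41


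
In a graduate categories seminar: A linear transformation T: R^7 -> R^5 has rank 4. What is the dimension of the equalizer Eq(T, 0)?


The equalizer of f and the zero map is ker(f).
By the rank-nullity theorem: dim(ker(f)) = dim(domain) - rank(f).
dim(ker(f)) = 7 - 4 = 3

3


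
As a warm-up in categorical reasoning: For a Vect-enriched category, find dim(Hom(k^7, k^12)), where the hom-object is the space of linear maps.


In Vect-enriched categories, Hom(k^n, k^m) is the space of m x n matrices.
dim(Hom(k^7, k^12)) = 12 * 7 = 84

84


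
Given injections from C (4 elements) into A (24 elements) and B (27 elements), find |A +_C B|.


The pushout A +_C B identifies the images of C in A and B.
|A +_C B| = |A| + |B| - |C| (for injections).
= 24 + 27 - 4 = 47

47


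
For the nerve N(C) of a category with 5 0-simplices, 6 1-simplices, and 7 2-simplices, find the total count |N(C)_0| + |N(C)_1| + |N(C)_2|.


The 2-skeleton of the nerve N(C) consists of simplices in dimensions 0, 1, 2:
  |N(C)_0| = 5 (objects)
  |N(C)_1| = 6 (morphisms)
  |N(C)_2| = 7 (composable pairs)
Total = 5 + 6 + 7 = 18

18
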